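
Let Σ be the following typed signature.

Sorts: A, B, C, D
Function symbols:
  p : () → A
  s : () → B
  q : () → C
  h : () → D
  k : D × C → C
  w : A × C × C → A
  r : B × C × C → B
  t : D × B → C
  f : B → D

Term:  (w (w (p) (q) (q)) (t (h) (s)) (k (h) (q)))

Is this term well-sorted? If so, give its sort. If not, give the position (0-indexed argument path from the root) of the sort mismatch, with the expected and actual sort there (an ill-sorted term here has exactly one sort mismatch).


    (p) : A
    (q) : C
    (q) : C
  (w (p) (q) (q)) : A
    (h) : D
    (s) : B
  (t (h) (s)) : C
    (h) : D
    (q) : C
  (k (h) (q)) : C
(w (w (p) (q) (q)) (t (h) (s)) (k (h) (q))) : A

well-sorted; sort = A


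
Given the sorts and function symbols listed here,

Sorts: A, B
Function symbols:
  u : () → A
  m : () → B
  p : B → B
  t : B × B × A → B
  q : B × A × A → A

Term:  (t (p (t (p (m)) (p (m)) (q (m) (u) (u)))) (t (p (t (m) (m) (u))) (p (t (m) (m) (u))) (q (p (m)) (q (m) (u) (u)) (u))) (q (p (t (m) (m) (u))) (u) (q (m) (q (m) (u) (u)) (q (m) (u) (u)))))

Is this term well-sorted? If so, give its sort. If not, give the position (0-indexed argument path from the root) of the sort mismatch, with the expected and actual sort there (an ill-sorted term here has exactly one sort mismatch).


        (m) : B
      (p (m)) : B
        (m) : B
      (p (m)) : B
        (m) : B
        (u) : A
        (u) : A
      (q (m) (u) (u)) : A
    (t (p (m)) (p (m)) (q (m) (u) (u))) : B
  (p (t (p (m)) (p (m)) (q (m) (u) (u)))) : B
        (m) : B
        (m) : B
        (u) : A
      (t (m) (m) (u)) : B
    (p (t (m) (m) (u))) : B
        (m) : B
        (m) : B
        (u) : A
      (t (m) (m) (u)) : B
    (p (t (m) (m) (u))) : B
        (m) : B
      (p (m)) : B
        (m) : B
        (u) : A
        (u) : A
      (q (m) (u) (u)) : A
      (u) : A
    (q (p (m)) (q (m) (u) (u)) (u)) : A
  (t (p (t (m) (m) (u))) (p (t (m) (m) (u))) (q (p (m)) (q (m) (u) (u)) (u))) : B
        (m) : B
        (m) : B
        (u) : A
      (t (m) (m) (u)) : B
    (p (t (m) (m) (u))) : B
    (u) : A
      (m) : B
        (m) : B
        (u) : A
        (u) : A
      (q (m) (u) (u)) : A
        (m) : B
        (u) : A
        (u) : A
      (q (m) (u) (u)) : A
    (q (m) (q (m) (u) (u)) (q (m) (u) (u))) : A
  (q (p (t (m) (m) (u))) (u) (q (m) (q (m) (u) (u)) (q (m) (u) (u)))) : A
(t (p (t (p (m)) (p (m)) (q (m) (u) (u)))) (t (p (t (m) (m) (u))) (p (t (m) (m) (u))) (q (p (m)) (q (m) (u) (u)) (u))) (q (p (t (m) (m) (u))) (u) (q (m) (q (m) (u) (u)) (q (m) (u) (u))))) : B

well-sorted; sort = B


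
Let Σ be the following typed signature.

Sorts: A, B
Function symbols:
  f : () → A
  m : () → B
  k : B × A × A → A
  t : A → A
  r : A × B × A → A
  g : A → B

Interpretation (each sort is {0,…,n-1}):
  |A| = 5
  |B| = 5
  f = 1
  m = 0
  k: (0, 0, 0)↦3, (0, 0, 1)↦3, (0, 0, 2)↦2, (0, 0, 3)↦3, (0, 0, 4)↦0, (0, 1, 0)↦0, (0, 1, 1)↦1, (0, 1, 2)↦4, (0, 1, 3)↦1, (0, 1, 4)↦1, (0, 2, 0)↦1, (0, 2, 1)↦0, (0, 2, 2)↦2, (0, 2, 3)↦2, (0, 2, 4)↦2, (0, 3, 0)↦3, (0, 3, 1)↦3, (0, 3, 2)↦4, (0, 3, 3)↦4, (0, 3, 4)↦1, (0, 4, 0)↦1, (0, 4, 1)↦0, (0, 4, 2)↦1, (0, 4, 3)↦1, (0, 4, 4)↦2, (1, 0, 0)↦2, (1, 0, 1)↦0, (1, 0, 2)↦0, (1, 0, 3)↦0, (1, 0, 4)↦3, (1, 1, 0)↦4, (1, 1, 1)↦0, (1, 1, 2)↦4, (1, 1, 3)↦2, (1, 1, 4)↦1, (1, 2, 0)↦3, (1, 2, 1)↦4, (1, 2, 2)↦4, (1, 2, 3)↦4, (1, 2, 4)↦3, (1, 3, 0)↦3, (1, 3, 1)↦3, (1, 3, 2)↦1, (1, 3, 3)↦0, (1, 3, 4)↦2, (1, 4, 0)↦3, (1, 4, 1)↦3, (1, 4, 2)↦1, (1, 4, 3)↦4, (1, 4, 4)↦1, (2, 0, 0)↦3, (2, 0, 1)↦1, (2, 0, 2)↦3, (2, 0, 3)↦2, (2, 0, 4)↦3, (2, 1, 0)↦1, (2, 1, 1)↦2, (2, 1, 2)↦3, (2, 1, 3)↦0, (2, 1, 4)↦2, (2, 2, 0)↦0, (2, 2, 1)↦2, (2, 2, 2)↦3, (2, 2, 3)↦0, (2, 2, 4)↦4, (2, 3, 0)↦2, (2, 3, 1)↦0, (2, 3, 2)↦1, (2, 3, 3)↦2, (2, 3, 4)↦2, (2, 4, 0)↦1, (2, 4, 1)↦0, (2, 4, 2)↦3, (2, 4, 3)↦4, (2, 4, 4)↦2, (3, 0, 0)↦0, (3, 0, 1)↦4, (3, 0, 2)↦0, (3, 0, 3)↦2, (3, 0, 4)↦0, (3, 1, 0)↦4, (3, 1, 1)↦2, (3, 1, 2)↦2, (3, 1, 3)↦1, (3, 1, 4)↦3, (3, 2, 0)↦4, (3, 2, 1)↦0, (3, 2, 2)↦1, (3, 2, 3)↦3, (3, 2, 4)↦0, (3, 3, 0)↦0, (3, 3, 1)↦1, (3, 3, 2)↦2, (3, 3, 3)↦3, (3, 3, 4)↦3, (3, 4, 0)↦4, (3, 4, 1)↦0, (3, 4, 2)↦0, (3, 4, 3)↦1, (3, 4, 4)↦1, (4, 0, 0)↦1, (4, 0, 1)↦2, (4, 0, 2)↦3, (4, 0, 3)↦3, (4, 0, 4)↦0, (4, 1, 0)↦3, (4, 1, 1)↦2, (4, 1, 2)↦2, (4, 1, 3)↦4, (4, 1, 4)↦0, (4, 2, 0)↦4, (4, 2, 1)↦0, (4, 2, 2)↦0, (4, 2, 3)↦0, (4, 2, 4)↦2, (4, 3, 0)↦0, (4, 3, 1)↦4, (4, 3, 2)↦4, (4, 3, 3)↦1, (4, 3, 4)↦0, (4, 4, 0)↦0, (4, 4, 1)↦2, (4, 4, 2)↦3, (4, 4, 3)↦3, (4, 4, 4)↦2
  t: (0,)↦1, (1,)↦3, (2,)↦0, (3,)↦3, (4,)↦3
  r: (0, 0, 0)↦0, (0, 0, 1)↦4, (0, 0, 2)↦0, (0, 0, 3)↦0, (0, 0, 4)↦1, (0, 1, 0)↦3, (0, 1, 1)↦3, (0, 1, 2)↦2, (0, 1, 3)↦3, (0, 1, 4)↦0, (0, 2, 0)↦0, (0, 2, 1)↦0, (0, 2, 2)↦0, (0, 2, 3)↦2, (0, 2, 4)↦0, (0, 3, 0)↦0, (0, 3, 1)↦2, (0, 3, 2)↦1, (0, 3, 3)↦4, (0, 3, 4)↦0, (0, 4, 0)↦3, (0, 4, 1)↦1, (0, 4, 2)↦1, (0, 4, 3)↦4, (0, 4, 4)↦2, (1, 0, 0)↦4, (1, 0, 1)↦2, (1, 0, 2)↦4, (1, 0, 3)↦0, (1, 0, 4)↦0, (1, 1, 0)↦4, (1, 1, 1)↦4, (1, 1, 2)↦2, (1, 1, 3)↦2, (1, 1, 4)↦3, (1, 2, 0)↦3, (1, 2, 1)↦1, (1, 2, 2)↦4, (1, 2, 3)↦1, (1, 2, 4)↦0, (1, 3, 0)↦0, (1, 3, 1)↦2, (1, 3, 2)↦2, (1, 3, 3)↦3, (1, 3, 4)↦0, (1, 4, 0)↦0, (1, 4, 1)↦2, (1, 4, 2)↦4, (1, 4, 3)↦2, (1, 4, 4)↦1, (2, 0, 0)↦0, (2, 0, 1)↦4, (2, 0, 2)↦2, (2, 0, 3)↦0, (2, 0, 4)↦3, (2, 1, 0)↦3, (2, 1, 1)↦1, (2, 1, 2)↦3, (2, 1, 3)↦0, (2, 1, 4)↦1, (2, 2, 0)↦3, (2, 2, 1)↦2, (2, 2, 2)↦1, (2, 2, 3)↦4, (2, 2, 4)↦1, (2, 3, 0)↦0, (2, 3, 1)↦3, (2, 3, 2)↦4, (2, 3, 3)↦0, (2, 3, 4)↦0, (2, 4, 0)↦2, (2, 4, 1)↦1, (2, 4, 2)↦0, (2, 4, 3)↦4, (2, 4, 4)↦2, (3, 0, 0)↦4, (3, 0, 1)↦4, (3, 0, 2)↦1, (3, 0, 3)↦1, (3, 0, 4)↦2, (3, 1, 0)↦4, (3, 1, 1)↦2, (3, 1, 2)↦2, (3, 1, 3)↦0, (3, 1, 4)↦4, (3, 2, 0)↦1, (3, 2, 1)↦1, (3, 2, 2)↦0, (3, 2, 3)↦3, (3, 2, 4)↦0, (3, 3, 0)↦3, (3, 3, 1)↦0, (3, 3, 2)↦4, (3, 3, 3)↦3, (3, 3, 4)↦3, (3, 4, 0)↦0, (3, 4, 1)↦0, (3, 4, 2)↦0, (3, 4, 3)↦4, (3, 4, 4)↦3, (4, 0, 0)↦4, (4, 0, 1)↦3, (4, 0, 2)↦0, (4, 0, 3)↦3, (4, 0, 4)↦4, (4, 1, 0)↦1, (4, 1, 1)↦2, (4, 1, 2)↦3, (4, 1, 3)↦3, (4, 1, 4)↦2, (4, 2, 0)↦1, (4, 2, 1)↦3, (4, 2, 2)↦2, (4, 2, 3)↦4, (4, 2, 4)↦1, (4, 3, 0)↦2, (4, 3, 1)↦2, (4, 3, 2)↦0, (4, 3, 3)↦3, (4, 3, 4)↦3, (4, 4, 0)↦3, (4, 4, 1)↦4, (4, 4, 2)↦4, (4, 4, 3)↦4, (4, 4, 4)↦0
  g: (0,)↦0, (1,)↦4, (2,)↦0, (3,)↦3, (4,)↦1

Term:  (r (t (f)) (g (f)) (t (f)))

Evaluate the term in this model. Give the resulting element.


  f = 1
  (t (f)) = t(1,) = 3
  f = 1
  (g (f)) = g(1,) = 4
  f = 1
  (t (f)) = t(1,) = 3
  (r (t (f)) (g (f)) (t (f))) = r(3, 4, 3) = 4

value = 4


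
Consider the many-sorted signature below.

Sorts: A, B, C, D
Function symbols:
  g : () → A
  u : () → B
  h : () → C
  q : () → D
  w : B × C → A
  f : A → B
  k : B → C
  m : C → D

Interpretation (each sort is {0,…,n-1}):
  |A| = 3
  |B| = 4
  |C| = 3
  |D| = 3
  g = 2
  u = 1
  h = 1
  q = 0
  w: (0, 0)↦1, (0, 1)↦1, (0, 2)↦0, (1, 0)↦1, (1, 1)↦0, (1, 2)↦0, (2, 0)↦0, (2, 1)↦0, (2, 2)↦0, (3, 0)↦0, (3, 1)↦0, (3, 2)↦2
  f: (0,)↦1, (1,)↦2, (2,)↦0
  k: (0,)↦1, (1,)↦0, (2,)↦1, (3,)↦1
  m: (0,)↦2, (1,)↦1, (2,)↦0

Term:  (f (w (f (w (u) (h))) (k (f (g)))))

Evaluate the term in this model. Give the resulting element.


value = 1

  u = 1
  h = 1
  (w (u) (h)) = w(1, 1) = 0
  (f (w (u) (h))) = f(0,) = 1
  g = 2
  (f (g)) = f(2,) = 0
  (k (f (g))) = k(0,) = 1
  (w (f (w (u) (h))) (k (f (g)))) = w(1, 1) = 0
  (f (w (f (w (u) (h))) (k (f (g))))) = f(0,) = 1


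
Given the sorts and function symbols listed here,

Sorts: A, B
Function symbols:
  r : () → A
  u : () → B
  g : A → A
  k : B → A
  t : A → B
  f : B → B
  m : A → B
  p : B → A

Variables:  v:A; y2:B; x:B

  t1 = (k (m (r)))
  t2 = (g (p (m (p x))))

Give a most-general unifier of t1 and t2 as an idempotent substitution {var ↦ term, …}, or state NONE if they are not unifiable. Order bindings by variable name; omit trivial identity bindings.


NONE (not unifiable)

head clash or occurs-check failure — not unifiable


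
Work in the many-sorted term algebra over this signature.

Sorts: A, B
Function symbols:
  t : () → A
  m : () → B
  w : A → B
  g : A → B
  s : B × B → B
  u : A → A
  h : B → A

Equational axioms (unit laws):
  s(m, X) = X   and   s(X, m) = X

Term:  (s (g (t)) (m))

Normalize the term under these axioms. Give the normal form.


normal form = (g (t))

1. (s (g (t)) (m))  →  (g (t))


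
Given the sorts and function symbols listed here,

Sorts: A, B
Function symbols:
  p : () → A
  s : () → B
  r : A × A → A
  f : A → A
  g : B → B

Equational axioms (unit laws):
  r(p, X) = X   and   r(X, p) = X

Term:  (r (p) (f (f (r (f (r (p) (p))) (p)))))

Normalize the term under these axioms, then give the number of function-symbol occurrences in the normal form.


1. (r (p) (f (f (r (f (r (p) (p))) (p)))))  →  (f (f (r (f (r (p) (p))) (p))))
2. (f (f (r (f (r (p) (p))) (p))))  →  (f (f (f (r (p) (p)))))
3. (f (f (f (r (p) (p)))))  →  (f (f (f (p))))
normal form: (f (f (f (p))))

size = 4


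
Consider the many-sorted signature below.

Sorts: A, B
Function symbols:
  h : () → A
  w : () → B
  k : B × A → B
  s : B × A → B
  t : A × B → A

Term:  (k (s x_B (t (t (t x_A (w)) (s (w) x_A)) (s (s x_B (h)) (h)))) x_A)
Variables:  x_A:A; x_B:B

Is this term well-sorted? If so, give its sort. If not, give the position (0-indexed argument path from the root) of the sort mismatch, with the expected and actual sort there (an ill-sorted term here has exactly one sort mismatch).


    x_B : B
          x_A : A
          (w) : B
        (t x_A (w)) : A
          (w) : B
          x_A : A
        (s (w) x_A) : B
      (t (t x_A (w)) (s (w) x_A)) : A
          x_B : B
          (h) : A
        (s x_B (h)) : B
        (h) : A
      (s (s x_B (h)) (h)) : B
    (t (t (t x_A (w)) (s (w) x_A)) (s (s x_B (h)) (h))) : A
  (s x_B (t (t (t x_A (w)) (s (w) x_A)) (s (s x_B (h)) (h)))) : B
  x_A : A
(k (s x_B (t (t (t x_A (w)) (s (w) x_A)) (s (s x_B (h)) (h)))) x_A) : B

well-sorted; sort = B


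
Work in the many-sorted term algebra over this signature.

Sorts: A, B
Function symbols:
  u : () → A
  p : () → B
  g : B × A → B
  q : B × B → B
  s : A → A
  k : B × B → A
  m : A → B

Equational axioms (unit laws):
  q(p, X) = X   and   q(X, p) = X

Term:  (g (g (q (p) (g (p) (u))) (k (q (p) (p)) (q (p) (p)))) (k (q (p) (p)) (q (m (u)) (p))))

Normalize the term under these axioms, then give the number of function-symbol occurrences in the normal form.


1. (g (g (q (p) (g (p) (u))) (k (q (p) (p)) (q (p) (p)))) (k (q (p) (p)) (q (m (u)) (p))))  →  (g (g (g (p) (u)) (k (q (p) (p)) (q (p) (p)))) (k (q (p) (p)) (q (m (u)) (p))))
2. (g (g (g (p) (u)) (k (q (p) (p)) (q (p) (p)))) (k (q (p) (p)) (q (m (u)) (p))))  →  (g (g (g (p) (u)) (k (p) (q (p) (p)))) (k (q (p) (p)) (q (m (u)) (p))))
3. (g (g (g (p) (u)) (k (p) (q (p) (p)))) (k (q (p) (p)) (q (m (u)) (p))))  →  (g (g (g (p) (u)) (k (p) (p))) (k (q (p) (p)) (q (m (u)) (p))))
4. (g (g (g (p) (u)) (k (p) (p))) (k (q (p) (p)) (q (m (u)) (p))))  →  (g (g (g (p) (u)) (k (p) (p))) (k (p) (q (m (u)) (p))))
5. (g (g (g (p) (u)) (k (p) (p))) (k (p) (q (m (u)) (p))))  →  (g (g (g (p) (u)) (k (p) (p))) (k (p) (m (u))))
normal form: (g (g (g (p) (u)) (k (p) (p))) (k (p) (m (u))))

size = 12


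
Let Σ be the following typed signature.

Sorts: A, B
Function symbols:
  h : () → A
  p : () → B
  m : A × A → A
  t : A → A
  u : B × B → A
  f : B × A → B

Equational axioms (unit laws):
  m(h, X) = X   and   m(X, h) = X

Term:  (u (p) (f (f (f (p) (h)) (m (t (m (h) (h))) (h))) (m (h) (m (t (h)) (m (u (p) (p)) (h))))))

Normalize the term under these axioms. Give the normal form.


normal form = (u (p) (f (f (f (p) (h)) (t (h))) (m (t (h)) (u (p) (p)))))

1. (u (p) (f (f (f (p) (h)) (m (t (m (h) (h))) (h))) (m (h) (m (t (h)) (m (u (p) (p)) (h))))))  →  (u (p) (f (f (f (p) (h)) (t (m (h) (h)))) (m (h) (m (t (h)) (m (u (p) (p)) (h))))))
2. (u (p) (f (f (f (p) (h)) (t (m (h) (h)))) (m (h) (m (t (h)) (m (u (p) (p)) (h))))))  →  (u (p) (f (f (f (p) (h)) (t (h))) (m (h) (m (t (h)) (m (u (p) (p)) (h))))))
3. (u (p) (f (f (f (p) (h)) (t (h))) (m (h) (m (t (h)) (m (u (p) (p)) (h))))))  →  (u (p) (f (f (f (p) (h)) (t (h))) (m (t (h)) (m (u (p) (p)) (h)))))
4. (u (p) (f (f (f (p) (h)) (t (h))) (m (t (h)) (m (u (p) (p)) (h)))))  →  (u (p) (f (f (f (p) (h)) (t (h))) (m (t (h)) (u (p) (p)))))


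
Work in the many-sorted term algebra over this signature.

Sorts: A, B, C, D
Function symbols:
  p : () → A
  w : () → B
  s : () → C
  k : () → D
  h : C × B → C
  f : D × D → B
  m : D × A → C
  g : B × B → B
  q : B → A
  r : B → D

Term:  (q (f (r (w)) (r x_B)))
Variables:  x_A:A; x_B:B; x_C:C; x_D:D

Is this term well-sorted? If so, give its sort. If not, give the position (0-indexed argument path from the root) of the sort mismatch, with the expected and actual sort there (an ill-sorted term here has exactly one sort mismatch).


      (w) : B
    (r (w)) : D
      x_B : B
    (r x_B) : D
  (f (r (w)) (r x_B)) : B
(q (f (r (w)) (r x_B))) : A

well-sorted; sort = A


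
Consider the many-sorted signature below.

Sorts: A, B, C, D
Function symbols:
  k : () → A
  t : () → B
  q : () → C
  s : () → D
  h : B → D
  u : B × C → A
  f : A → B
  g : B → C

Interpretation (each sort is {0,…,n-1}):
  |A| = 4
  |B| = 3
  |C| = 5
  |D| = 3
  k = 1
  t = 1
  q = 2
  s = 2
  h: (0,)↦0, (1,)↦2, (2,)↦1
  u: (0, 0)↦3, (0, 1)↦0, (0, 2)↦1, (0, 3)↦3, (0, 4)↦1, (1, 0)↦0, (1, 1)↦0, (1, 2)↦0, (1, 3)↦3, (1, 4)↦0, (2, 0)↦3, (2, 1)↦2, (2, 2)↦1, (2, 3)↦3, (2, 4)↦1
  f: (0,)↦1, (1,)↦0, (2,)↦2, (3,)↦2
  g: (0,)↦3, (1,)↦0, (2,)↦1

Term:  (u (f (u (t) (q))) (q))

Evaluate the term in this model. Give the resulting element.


value = 0

  t = 1
  q = 2
  (u (t) (q)) = u(1, 2) = 0
  (f (u (t) (q))) = f(0,) = 1
  q = 2
  (u (f (u (t) (q))) (q)) = u(1, 2) = 0


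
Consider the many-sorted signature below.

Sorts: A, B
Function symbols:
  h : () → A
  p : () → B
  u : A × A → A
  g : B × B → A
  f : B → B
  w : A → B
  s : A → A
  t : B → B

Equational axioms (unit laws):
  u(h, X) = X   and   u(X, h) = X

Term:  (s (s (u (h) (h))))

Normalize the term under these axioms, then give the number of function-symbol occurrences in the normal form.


size = 3

1. (s (s (u (h) (h))))  →  (s (s (h)))
normal form: (s (s (h)))


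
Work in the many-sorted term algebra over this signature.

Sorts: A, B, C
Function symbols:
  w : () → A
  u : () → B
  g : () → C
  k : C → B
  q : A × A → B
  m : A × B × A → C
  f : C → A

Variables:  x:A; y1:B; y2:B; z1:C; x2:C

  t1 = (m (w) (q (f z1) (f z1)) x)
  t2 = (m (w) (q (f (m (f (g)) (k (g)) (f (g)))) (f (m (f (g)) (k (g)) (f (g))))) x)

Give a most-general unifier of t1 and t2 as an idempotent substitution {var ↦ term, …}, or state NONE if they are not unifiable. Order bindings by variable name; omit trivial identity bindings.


{z1 ↦ (m (f (g)) (k (g)) (f (g)))}


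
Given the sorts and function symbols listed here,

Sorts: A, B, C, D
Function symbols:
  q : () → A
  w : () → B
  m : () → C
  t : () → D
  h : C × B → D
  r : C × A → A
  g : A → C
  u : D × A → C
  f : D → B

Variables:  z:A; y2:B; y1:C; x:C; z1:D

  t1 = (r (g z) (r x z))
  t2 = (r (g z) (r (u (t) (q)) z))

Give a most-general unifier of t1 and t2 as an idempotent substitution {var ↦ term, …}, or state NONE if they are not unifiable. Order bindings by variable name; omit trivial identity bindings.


{x ↦ (u (t) (q))}


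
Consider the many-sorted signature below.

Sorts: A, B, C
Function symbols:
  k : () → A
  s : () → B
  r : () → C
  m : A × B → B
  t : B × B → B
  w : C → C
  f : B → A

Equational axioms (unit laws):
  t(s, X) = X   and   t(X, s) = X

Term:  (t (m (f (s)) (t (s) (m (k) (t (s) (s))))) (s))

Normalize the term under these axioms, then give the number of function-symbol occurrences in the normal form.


size = 6

1. (t (m (f (s)) (t (s) (m (k) (t (s) (s))))) (s))  →  (m (f (s)) (t (s) (m (k) (t (s) (s)))))
2. (m (f (s)) (t (s) (m (k) (t (s) (s)))))  →  (m (f (s)) (m (k) (t (s) (s))))
3. (m (f (s)) (m (k) (t (s) (s))))  →  (m (f (s)) (m (k) (s)))
normal form: (m (f (s)) (m (k) (s)))


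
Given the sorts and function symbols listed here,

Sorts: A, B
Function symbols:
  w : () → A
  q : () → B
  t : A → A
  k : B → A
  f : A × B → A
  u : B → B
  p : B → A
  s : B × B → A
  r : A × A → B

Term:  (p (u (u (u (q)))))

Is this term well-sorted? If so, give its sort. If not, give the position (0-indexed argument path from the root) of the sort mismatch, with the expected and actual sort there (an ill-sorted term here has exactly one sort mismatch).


well-sorted; sort = A

        (q) : B
      (u (q)) : B
    (u (u (q))) : B
  (u (u (u (q)))) : B
(p (u (u (u (q))))) : A


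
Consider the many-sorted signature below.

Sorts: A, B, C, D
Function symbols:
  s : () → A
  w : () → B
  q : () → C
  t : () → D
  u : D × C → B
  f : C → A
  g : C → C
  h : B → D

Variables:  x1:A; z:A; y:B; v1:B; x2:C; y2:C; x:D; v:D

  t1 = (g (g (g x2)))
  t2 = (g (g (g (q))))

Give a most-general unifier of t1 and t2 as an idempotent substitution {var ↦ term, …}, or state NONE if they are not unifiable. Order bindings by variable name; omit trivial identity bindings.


{x2 ↦ (q)}


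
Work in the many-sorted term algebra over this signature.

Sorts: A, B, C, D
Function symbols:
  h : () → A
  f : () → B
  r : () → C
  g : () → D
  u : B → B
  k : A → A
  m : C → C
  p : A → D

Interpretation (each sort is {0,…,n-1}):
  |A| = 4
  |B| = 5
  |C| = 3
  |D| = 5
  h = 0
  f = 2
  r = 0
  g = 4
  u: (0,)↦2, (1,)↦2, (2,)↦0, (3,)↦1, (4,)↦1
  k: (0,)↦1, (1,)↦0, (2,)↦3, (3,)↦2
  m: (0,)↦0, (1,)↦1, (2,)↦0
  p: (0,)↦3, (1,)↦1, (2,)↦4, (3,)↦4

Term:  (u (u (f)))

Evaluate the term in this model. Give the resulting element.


  f = 2
  (u (f)) = u(2,) = 0
  (u (u (f))) = u(0,) = 2

value = 2


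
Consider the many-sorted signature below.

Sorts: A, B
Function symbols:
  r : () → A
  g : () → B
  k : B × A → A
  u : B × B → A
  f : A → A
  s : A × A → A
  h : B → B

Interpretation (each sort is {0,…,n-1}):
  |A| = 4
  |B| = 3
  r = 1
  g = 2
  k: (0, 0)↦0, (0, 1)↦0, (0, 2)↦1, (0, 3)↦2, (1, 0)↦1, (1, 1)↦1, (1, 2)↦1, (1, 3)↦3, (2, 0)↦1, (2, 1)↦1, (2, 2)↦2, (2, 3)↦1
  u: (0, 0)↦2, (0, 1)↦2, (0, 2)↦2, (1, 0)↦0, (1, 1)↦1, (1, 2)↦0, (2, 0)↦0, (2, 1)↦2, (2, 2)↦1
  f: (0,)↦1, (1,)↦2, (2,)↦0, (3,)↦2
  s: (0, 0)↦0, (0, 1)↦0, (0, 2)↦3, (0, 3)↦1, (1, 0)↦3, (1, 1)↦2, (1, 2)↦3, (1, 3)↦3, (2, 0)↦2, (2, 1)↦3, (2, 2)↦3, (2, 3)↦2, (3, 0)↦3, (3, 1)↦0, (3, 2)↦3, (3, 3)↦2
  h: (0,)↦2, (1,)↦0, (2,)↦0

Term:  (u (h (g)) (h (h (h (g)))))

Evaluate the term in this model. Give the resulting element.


value = 2

  g = 2
  (h (g)) = h(2,) = 0
  g = 2
  (h (g)) = h(2,) = 0
  (h (h (g))) = h(0,) = 2
  (h (h (h (g)))) = h(2,) = 0
  (u (h (g)) (h (h (h (g))))) = u(0, 0) = 2


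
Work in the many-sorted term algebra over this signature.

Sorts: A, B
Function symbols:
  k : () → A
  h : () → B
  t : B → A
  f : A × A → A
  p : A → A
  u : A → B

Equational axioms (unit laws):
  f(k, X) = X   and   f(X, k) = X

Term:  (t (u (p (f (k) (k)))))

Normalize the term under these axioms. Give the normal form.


normal form = (t (u (p (k))))

1. (t (u (p (f (k) (k)))))  →  (t (u (p (k))))


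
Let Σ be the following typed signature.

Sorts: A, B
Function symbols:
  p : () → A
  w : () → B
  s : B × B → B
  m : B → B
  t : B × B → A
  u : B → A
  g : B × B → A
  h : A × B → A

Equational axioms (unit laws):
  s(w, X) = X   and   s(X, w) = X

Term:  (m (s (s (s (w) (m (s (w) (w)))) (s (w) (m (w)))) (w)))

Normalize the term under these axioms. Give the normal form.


normal form = (m (s (m (w)) (m (w))))

1. (m (s (s (s (w) (m (s (w) (w)))) (s (w) (m (w)))) (w)))  →  (m (s (s (w) (m (s (w) (w)))) (s (w) (m (w)))))
2. (m (s (s (w) (m (s (w) (w)))) (s (w) (m (w)))))  →  (m (s (m (s (w) (w))) (s (w) (m (w)))))
3. (m (s (m (s (w) (w))) (s (w) (m (w)))))  →  (m (s (m (w)) (s (w) (m (w)))))
4. (m (s (m (w)) (s (w) (m (w)))))  →  (m (s (m (w)) (m (w))))


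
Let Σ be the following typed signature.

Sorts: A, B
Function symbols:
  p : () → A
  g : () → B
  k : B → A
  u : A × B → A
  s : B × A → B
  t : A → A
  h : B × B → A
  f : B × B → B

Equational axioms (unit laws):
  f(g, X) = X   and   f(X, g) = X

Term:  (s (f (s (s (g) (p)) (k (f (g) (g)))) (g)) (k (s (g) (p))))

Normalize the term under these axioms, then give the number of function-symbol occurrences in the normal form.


size = 11

1. (s (f (s (s (g) (p)) (k (f (g) (g)))) (g)) (k (s (g) (p))))  →  (s (s (s (g) (p)) (k (f (g) (g)))) (k (s (g) (p))))
2. (s (s (s (g) (p)) (k (f (g) (g)))) (k (s (g) (p))))  →  (s (s (s (g) (p)) (k (g))) (k (s (g) (p))))
normal form: (s (s (s (g) (p)) (k (g))) (k (s (g) (p))))


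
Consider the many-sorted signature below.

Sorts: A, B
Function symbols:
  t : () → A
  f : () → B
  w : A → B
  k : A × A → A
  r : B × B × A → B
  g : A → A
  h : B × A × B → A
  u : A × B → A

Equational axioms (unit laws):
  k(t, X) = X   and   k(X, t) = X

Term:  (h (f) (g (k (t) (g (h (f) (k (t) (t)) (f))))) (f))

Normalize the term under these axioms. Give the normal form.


1. (h (f) (g (k (t) (g (h (f) (k (t) (t)) (f))))) (f))  →  (h (f) (g (g (h (f) (k (t) (t)) (f)))) (f))
2. (h (f) (g (g (h (f) (k (t) (t)) (f)))) (f))  →  (h (f) (g (g (h (f) (t) (f)))) (f))

normal form = (h (f) (g (g (h (f) (t) (f)))) (f))


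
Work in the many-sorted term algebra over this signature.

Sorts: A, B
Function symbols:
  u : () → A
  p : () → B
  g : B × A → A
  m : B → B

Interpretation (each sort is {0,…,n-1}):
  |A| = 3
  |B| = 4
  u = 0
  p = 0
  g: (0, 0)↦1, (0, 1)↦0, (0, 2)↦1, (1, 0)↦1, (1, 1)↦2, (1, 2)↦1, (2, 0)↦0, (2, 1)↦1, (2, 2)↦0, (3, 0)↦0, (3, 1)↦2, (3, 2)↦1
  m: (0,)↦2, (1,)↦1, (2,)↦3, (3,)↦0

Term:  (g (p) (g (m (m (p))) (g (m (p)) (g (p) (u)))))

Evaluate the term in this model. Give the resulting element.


  p = 0
  p = 0
  (m (p)) = m(0,) = 2
  (m (m (p))) = m(2,) = 3
  p = 0
  (m (p)) = m(0,) = 2
  p = 0
  u = 0
  (g (p) (u)) = g(0, 0) = 1
  (g (m (p)) (g (p) (u))) = g(2, 1) = 1
  (g (m (m (p))) (g (m (p)) (g (p) (u)))) = g(3, 1) = 2
  (g (p) (g (m (m (p))) (g (m (p)) (g (p) (u))))) = g(0, 2) = 1

value = 1


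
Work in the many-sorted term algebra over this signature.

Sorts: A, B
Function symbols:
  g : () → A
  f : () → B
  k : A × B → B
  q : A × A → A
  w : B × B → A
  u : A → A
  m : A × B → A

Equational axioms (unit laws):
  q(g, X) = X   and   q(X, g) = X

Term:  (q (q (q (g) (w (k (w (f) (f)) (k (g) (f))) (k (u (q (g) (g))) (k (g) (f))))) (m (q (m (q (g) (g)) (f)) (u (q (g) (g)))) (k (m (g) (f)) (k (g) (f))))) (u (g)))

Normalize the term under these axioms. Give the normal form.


1. (q (q (q (g) (w (k (w (f) (f)) (k (g) (f))) (k (u (q (g) (g))) (k (g) (f))))) (m (q (m (q (g) (g)) (f)) (u (q (g) (g)))) (k (m (g) (f)) (k (g) (f))))) (u (g)))  →  (q (q (w (k (w (f) (f)) (k (g) (f))) (k (u (q (g) (g))) (k (g) (f)))) (m (q (m (q (g) (g)) (f)) (u (q (g) (g)))) (k (m (g) (f)) (k (g) (f))))) (u (g)))
2. (q (q (w (k (w (f) (f)) (k (g) (f))) (k (u (q (g) (g))) (k (g) (f)))) (m (q (m (q (g) (g)) (f)) (u (q (g) (g)))) (k (m (g) (f)) (k (g) (f))))) (u (g)))  →  (q (q (w (k (w (f) (f)) (k (g) (f))) (k (u (g)) (k (g) (f)))) (m (q (m (q (g) (g)) (f)) (u (q (g) (g)))) (k (m (g) (f)) (k (g) (f))))) (u (g)))
3. (q (q (w (k (w (f) (f)) (k (g) (f))) (k (u (g)) (k (g) (f)))) (m (q (m (q (g) (g)) (f)) (u (q (g) (g)))) (k (m (g) (f)) (k (g) (f))))) (u (g)))  →  (q (q (w (k (w (f) (f)) (k (g) (f))) (k (u (g)) (k (g) (f)))) (m (q (m (g) (f)) (u (q (g) (g)))) (k (m (g) (f)) (k (g) (f))))) (u (g)))
4. (q (q (w (k (w (f) (f)) (k (g) (f))) (k (u (g)) (k (g) (f)))) (m (q (m (g) (f)) (u (q (g) (g)))) (k (m (g) (f)) (k (g) (f))))) (u (g)))  →  (q (q (w (k (w (f) (f)) (k (g) (f))) (k (u (g)) (k (g) (f)))) (m (q (m (g) (f)) (u (g))) (k (m (g) (f)) (k (g) (f))))) (u (g)))

normal form = (q (q (w (k (w (f) (f)) (k (g) (f))) (k (u (g)) (k (g) (f)))) (m (q (m (g) (f)) (u (g))) (k (m (g) (f)) (k (g) (f))))) (u (g)))


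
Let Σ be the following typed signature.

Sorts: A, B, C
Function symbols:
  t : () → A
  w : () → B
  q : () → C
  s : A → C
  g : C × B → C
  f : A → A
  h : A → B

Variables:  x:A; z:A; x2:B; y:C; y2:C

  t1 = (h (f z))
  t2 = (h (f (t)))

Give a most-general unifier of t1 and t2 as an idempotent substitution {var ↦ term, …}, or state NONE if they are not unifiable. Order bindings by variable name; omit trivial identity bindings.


{z ↦ (t)}


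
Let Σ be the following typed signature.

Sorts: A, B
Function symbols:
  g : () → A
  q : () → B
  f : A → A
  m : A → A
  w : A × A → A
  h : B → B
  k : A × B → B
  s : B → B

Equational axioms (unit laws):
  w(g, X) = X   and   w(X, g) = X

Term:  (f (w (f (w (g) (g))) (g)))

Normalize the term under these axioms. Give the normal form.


1. (f (w (f (w (g) (g))) (g)))  →  (f (f (w (g) (g))))
2. (f (f (w (g) (g))))  →  (f (f (g)))

normal form = (f (f (g)))


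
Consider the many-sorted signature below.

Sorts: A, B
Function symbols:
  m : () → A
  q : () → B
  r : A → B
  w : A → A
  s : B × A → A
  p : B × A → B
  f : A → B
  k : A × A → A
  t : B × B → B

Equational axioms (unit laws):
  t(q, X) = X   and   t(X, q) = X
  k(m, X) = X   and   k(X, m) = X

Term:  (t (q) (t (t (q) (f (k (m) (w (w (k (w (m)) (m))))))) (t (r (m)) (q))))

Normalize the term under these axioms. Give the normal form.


1. (t (q) (t (t (q) (f (k (m) (w (w (k (w (m)) (m))))))) (t (r (m)) (q))))  →  (t (t (q) (f (k (m) (w (w (k (w (m)) (m))))))) (t (r (m)) (q)))
2. (t (t (q) (f (k (m) (w (w (k (w (m)) (m))))))) (t (r (m)) (q)))  →  (t (f (k (m) (w (w (k (w (m)) (m)))))) (t (r (m)) (q)))
3. (t (f (k (m) (w (w (k (w (m)) (m)))))) (t (r (m)) (q)))  →  (t (f (w (w (k (w (m)) (m))))) (t (r (m)) (q)))
4. (t (f (w (w (k (w (m)) (m))))) (t (r (m)) (q)))  →  (t (f (w (w (w (m))))) (t (r (m)) (q)))
5. (t (f (w (w (w (m))))) (t (r (m)) (q)))  →  (t (f (w (w (w (m))))) (r (m)))

normal form = (t (f (w (w (w (m))))) (r (m)))


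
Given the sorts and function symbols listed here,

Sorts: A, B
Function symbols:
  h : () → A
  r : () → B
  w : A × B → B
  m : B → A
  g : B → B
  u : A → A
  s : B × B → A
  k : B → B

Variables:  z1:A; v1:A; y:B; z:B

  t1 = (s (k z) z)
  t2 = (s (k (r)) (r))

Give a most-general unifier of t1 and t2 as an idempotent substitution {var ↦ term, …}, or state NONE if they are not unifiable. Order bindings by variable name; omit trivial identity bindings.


{z ↦ (r)}


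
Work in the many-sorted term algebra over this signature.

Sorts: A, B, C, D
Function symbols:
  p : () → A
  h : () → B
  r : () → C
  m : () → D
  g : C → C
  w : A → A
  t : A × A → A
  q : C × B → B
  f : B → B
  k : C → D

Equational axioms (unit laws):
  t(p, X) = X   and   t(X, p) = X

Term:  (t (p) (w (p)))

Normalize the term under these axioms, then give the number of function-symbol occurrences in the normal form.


1. (t (p) (w (p)))  →  (w (p))
normal form: (w (p))

size = 2


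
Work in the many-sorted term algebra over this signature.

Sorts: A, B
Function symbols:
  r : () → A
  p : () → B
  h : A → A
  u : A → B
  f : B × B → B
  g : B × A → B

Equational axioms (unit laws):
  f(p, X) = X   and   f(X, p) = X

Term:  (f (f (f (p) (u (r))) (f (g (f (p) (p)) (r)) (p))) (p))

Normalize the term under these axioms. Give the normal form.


normal form = (f (u (r)) (g (p) (r)))

1. (f (f (f (p) (u (r))) (f (g (f (p) (p)) (r)) (p))) (p))  →  (f (f (p) (u (r))) (f (g (f (p) (p)) (r)) (p)))
2. (f (f (p) (u (r))) (f (g (f (p) (p)) (r)) (p)))  →  (f (u (r)) (f (g (f (p) (p)) (r)) (p)))
3. (f (u (r)) (f (g (f (p) (p)) (r)) (p)))  →  (f (u (r)) (g (f (p) (p)) (r)))
4. (f (u (r)) (g (f (p) (p)) (r)))  →  (f (u (r)) (g (p) (r)))


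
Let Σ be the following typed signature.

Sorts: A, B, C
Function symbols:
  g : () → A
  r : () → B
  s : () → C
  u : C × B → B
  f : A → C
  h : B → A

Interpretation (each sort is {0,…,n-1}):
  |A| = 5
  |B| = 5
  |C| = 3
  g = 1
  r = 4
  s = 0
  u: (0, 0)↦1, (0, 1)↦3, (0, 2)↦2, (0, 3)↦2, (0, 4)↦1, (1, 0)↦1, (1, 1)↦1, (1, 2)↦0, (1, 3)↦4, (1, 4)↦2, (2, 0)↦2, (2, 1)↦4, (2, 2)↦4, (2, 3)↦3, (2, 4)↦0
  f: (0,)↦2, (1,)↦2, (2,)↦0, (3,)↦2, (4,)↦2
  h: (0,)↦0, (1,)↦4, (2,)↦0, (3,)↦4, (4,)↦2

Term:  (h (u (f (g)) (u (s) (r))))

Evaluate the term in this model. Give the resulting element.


value = 2

  g = 1
  (f (g)) = f(1,) = 2
  s = 0
  r = 4
  (u (s) (r)) = u(0, 4) = 1
  (u (f (g)) (u (s) (r))) = u(2, 1) = 4
  (h (u (f (g)) (u (s) (r)))) = h(4,) = 2


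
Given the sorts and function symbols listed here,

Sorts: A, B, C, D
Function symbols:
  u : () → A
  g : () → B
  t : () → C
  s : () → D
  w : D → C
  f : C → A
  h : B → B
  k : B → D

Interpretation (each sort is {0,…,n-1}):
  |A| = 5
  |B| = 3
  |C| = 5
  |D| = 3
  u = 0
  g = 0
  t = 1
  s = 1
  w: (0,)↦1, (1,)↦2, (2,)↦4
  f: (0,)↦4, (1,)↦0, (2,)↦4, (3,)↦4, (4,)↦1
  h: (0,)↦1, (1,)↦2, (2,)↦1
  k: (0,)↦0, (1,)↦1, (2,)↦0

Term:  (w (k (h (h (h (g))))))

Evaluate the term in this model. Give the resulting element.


value = 2

  g = 0
  (h (g)) = h(0,) = 1
  (h (h (g))) = h(1,) = 2
  (h (h (h (g)))) = h(2,) = 1
  (k (h (h (h (g))))) = k(1,) = 1
  (w (k (h (h (h (g)))))) = w(1,) = 2


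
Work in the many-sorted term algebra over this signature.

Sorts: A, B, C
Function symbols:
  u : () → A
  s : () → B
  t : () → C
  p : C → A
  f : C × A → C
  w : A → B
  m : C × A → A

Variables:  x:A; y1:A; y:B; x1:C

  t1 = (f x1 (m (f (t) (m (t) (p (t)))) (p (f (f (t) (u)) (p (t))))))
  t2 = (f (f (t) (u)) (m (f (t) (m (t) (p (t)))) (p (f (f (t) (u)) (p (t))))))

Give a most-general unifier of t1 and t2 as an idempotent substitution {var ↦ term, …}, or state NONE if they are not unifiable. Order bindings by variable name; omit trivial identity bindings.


{x1 ↦ (f (t) (u))}


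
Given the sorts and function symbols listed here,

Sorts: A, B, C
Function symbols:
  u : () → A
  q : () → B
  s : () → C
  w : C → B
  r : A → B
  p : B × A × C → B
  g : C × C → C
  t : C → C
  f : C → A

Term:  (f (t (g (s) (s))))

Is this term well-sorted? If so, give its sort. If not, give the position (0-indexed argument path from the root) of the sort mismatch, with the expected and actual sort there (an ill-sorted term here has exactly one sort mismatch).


      (s) : C
      (s) : C
    (g (s) (s)) : C
  (t (g (s) (s))) : C
(f (t (g (s) (s)))) : A

well-sorted; sort = A


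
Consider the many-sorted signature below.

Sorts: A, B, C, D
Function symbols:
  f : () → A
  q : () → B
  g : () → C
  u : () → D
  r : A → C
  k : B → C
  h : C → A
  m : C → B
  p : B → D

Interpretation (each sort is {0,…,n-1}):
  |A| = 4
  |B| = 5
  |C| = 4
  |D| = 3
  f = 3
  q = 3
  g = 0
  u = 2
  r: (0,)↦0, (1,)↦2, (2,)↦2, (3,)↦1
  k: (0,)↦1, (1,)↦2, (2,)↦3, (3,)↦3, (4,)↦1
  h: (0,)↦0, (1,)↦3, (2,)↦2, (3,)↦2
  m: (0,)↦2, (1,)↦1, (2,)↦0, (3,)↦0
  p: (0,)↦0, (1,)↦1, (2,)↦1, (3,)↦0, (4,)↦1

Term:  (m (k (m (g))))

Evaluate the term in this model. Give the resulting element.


value = 0

  g = 0
  (m (g)) = m(0,) = 2
  (k (m (g))) = k(2,) = 3
  (m (k (m (g)))) = m(3,) = 0


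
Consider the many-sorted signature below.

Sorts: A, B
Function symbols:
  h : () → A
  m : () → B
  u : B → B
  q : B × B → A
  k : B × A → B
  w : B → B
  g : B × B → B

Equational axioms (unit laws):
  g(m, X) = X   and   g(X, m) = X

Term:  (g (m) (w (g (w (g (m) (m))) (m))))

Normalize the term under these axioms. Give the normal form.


normal form = (w (w (m)))

1. (g (m) (w (g (w (g (m) (m))) (m))))  →  (w (g (w (g (m) (m))) (m)))
2. (w (g (w (g (m) (m))) (m)))  →  (w (w (g (m) (m))))
3. (w (w (g (m) (m))))  →  (w (w (m)))


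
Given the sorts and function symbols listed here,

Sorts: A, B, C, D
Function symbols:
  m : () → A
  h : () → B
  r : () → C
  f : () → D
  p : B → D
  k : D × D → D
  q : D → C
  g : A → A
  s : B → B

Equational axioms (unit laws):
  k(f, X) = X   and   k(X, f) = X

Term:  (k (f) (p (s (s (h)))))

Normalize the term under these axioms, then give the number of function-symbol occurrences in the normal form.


1. (k (f) (p (s (s (h)))))  →  (p (s (s (h))))
normal form: (p (s (s (h))))

size = 4


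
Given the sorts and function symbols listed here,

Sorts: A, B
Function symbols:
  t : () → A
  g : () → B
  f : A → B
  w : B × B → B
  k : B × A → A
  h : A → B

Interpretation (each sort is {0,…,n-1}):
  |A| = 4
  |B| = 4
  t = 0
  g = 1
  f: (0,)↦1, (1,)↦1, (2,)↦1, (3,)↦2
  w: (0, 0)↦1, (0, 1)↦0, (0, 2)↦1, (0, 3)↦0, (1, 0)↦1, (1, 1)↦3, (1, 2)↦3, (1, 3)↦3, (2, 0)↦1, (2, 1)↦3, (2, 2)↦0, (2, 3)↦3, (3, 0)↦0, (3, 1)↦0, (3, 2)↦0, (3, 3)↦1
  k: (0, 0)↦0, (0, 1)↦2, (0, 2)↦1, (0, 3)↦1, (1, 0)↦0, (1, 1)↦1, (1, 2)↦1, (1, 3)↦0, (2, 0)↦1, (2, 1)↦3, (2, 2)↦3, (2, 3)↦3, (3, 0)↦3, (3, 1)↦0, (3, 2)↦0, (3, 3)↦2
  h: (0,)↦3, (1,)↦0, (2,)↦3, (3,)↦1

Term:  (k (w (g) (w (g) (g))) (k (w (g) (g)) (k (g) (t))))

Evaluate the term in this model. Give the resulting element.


  g = 1
  g = 1
  g = 1
  (w (g) (g)) = w(1, 1) = 3
  (w (g) (w (g) (g))) = w(1, 3) = 3
  g = 1
  g = 1
  (w (g) (g)) = w(1, 1) = 3
  g = 1
  t = 0
  (k (g) (t)) = k(1, 0) = 0
  (k (w (g) (g)) (k (g) (t))) = k(3, 0) = 3
  (k (w (g) (w (g) (g))) (k (w (g) (g)) (k (g) (t)))) = k(3, 3) = 2

value = 2


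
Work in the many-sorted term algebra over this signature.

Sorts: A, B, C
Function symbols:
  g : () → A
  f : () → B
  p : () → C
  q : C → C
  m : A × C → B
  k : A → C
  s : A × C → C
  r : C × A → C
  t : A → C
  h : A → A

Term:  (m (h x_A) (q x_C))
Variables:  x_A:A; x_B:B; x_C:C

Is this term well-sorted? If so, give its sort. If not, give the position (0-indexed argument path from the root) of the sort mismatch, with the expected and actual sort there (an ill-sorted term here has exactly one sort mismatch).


well-sorted; sort = B

    x_A : A
  (h x_A) : A
    x_C : C
  (q x_C) : C
(m (h x_A) (q x_C)) : B


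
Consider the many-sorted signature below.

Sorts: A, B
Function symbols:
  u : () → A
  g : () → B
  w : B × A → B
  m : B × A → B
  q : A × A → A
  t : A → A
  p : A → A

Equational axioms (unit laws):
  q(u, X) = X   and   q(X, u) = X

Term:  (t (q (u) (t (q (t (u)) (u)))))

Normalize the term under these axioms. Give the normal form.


1. (t (q (u) (t (q (t (u)) (u)))))  →  (t (t (q (t (u)) (u))))
2. (t (t (q (t (u)) (u))))  →  (t (t (t (u))))

normal form = (t (t (t (u))))


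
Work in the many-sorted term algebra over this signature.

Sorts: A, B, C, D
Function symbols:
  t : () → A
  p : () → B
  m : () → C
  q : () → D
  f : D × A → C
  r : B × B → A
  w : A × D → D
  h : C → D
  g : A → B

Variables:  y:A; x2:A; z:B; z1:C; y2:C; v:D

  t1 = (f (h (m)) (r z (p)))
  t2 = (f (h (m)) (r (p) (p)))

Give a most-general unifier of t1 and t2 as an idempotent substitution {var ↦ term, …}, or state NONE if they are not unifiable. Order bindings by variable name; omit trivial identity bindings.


{z ↦ (p)}


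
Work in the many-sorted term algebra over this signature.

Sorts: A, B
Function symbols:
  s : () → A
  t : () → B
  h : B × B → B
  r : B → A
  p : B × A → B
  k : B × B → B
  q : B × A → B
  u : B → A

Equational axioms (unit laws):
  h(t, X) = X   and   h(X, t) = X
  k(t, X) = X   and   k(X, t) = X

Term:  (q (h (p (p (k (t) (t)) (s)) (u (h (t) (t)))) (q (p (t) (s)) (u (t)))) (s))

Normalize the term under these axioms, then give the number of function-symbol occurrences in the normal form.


1. (q (h (p (p (k (t) (t)) (s)) (u (h (t) (t)))) (q (p (t) (s)) (u (t)))) (s))  →  (q (h (p (p (t) (s)) (u (h (t) (t)))) (q (p (t) (s)) (u (t)))) (s))
2. (q (h (p (p (t) (s)) (u (h (t) (t)))) (q (p (t) (s)) (u (t)))) (s))  →  (q (h (p (p (t) (s)) (u (t))) (q (p (t) (s)) (u (t)))) (s))
normal form: (q (h (p (p (t) (s)) (u (t))) (q (p (t) (s)) (u (t)))) (s))

size = 15


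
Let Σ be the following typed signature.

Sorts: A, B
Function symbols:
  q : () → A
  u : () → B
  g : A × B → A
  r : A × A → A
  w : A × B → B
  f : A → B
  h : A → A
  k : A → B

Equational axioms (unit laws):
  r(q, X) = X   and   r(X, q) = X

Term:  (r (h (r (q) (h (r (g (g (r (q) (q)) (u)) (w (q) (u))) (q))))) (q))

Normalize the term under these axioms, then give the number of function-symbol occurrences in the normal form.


1. (r (h (r (q) (h (r (g (g (r (q) (q)) (u)) (w (q) (u))) (q))))) (q))  →  (h (r (q) (h (r (g (g (r (q) (q)) (u)) (w (q) (u))) (q)))))
2. (h (r (q) (h (r (g (g (r (q) (q)) (u)) (w (q) (u))) (q)))))  →  (h (h (r (g (g (r (q) (q)) (u)) (w (q) (u))) (q))))
3. (h (h (r (g (g (r (q) (q)) (u)) (w (q) (u))) (q))))  →  (h (h (g (g (r (q) (q)) (u)) (w (q) (u)))))
4. (h (h (g (g (r (q) (q)) (u)) (w (q) (u)))))  →  (h (h (g (g (q) (u)) (w (q) (u)))))
normal form: (h (h (g (g (q) (u)) (w (q) (u)))))

size = 9


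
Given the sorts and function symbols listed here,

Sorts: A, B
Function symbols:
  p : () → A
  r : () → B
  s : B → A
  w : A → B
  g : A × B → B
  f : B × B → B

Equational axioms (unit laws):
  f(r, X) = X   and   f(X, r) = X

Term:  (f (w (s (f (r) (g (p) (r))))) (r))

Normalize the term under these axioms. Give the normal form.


normal form = (w (s (g (p) (r))))

1. (f (w (s (f (r) (g (p) (r))))) (r))  →  (w (s (f (r) (g (p) (r)))))
2. (w (s (f (r) (g (p) (r)))))  →  (w (s (g (p) (r))))


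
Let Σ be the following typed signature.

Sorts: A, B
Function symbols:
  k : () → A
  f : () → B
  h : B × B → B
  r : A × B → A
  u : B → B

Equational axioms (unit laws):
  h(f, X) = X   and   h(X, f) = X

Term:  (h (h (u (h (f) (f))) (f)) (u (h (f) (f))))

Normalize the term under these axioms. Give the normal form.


1. (h (h (u (h (f) (f))) (f)) (u (h (f) (f))))  →  (h (u (h (f) (f))) (u (h (f) (f))))
2. (h (u (h (f) (f))) (u (h (f) (f))))  →  (h (u (f)) (u (h (f) (f))))
3. (h (u (f)) (u (h (f) (f))))  →  (h (u (f)) (u (f)))

normal form = (h (u (f)) (u (f)))


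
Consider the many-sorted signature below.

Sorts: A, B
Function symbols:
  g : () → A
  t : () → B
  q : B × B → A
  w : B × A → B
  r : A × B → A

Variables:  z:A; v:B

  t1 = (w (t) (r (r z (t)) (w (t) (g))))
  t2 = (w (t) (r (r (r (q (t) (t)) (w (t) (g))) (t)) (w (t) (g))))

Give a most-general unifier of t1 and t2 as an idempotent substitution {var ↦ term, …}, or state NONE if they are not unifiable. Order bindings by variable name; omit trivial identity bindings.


{z ↦ (r (q (t) (t)) (w (t) (g)))}


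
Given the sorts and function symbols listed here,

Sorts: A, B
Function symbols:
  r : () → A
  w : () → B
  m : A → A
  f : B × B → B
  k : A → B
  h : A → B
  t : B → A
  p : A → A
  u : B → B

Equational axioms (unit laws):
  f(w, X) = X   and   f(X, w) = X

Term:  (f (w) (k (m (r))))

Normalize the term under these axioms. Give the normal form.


1. (f (w) (k (m (r))))  →  (k (m (r)))

normal form = (k (m (r)))
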